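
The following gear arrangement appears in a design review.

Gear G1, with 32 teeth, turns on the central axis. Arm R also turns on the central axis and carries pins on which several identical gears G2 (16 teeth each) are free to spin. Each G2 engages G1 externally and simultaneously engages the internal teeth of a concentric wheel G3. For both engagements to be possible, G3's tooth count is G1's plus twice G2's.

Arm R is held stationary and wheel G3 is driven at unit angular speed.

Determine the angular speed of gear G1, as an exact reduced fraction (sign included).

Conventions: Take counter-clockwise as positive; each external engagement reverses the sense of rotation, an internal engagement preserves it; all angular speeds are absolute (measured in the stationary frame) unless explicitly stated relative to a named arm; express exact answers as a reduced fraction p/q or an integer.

recognized (axles ride arm R): planetary set, 32/16/64 teeth
ring teeth: 32 + 2·16 = 64
32(ω_sun−ω_arm) = −64(ω_ring−ω_arm),  ω_arm = 0, ω_ring = 1
ω_sun = 0 − (64/32)(1−0) = -2
exact speed ratio = -2

-2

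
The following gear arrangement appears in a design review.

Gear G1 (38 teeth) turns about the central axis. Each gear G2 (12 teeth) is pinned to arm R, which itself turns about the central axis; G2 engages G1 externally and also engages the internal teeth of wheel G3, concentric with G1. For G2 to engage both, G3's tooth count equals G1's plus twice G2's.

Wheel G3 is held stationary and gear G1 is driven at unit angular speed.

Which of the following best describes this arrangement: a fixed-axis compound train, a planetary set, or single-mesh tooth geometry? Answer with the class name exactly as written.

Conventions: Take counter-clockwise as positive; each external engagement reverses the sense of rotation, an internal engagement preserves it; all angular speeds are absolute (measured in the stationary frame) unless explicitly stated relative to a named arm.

class = planetary set [G3 = 38+2·12 = 62; Willis about the carrier]
classification: planetary set

planetary set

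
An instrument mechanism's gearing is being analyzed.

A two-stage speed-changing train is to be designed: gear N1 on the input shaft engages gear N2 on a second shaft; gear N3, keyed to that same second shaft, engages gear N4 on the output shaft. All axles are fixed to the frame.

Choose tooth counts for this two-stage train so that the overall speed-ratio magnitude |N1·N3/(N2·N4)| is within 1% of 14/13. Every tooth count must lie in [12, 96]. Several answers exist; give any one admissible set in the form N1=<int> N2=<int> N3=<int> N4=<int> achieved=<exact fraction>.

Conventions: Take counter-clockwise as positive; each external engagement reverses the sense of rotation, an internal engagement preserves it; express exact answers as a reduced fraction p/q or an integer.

N1=12 N2=13 N3=14 N4=12 achieved=14/13

class = fixed-axis compound train [2-stage, 14/13 wanted]
target = 14/13 in lowest terms: an exact hit needs N1·N3 = k·14 and N2·N4 = k·13 for one integer k, every count in [12, 96]; additionally prefer no 1:1 stage (N1 ≠ N2, N3 ≠ N4)
k = 1…11: no 1:1-free in-range split of k·14 and k·13 into factor pairs; take k = 12
k = 12: N1·N3 = 168 = 12·14, N2·N4 = 156 = 13·12
achieved = 12·14/(13·12) = 14/13; |achieved − target| = 0 ≤ 7/650 ✓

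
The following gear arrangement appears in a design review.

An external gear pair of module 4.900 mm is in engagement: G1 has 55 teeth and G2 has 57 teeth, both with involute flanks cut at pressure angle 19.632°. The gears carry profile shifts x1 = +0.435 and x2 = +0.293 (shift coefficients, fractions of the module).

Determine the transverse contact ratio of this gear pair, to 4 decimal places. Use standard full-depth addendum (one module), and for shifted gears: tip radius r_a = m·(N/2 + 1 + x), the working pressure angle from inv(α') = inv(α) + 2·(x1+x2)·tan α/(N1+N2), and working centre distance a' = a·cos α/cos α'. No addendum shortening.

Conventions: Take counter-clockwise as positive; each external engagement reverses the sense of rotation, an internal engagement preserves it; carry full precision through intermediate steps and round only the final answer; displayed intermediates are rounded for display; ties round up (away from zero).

1.6997

class = single-mesh tooth geometry [involute pair 55T × 57T, m = 4.900]
base radii: r_b1 = 126.916976, r_b2 = 131.532139
tip radii: r_a1 = 141.781500, r_a2 = 145.985700
inv(α') = inv(19.632°) + 2·(+0.435+0.293)·tan α/(55+57) = 0.01870767  ⇒  α' = 21.51586°
a' = a·cos α / cos α' = 274.4000·cos 19.632°/cos 21.51586° = 277.807850
action lengths: √(r_a1²−r_b1²) = 63.198693, √(r_a2²−r_b2²) = 63.333411
base pitch p_b = π·m·cos α = 14.498961
CR = (63.198693 + 63.333411 − 277.807850·sin 21.51586°)/14.498961 = 1.699684
contact ratio ≈ 1.6997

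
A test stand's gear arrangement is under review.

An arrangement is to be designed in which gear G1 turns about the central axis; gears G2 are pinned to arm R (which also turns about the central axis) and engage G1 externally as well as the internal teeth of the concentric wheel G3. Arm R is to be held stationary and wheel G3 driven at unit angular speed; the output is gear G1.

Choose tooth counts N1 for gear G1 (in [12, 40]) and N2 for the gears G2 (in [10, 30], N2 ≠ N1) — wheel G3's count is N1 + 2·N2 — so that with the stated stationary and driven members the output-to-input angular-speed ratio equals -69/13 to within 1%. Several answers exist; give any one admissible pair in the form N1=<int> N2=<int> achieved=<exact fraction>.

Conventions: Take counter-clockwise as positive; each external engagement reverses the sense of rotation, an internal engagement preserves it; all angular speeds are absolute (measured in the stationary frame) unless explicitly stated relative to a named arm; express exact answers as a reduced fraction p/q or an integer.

planetary set to be sized for -69/13 (Willis relation)
Willis with ω_arm = 0: ω_sun/ω_ring = −N3/N1; set equal to -69/13  ⇒  N3/N1 = −(-69/13) = 69/13
N3 = N1 + 2·N2  ⇒  N2/N1 = (N3/N1 − 1)/2 = (69/13 − 1)/2 = 28/13
smallest multiple with N1 ≥ 12 and N2 ≥ 10: k = 1  ⇒  N1 = 1·13 = 13, N2 = 1·28 = 28 (N1 ≤ 40, N2 ≤ 30, N2 ≠ N1 ✓), N3 = 13 + 2·28 = 69
check: −N3/N1 with N1 = 13, N3 = 69 gives -69/13; |achieved − target| = 0 ≤ 69/1300 ✓

N1=13 N2=28 achieved=-69/13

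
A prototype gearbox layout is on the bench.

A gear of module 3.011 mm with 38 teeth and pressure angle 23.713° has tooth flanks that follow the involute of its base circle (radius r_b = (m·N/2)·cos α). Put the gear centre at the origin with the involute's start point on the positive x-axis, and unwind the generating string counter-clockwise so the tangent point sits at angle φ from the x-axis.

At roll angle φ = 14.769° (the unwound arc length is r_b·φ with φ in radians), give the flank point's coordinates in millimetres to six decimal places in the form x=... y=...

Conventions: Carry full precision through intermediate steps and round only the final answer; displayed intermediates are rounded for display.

x=54.090261 y=0.297052

recognized (one wheel, involute flank): single-mesh tooth geometry, m = 3.011, N = 38
pitch radius r_p = m·N/2 = 3.011·38/2 = 57.209000
base radius r_b = r_p·cos α = 57.209000·cos 23.713° = 52.378923
roll angle φ = 14.769° = 0.25776768 rad
x = r_b·(cos φ + φ·sin φ) = 54.090261
y = r_b·(sin φ − φ·cos φ) = 0.297052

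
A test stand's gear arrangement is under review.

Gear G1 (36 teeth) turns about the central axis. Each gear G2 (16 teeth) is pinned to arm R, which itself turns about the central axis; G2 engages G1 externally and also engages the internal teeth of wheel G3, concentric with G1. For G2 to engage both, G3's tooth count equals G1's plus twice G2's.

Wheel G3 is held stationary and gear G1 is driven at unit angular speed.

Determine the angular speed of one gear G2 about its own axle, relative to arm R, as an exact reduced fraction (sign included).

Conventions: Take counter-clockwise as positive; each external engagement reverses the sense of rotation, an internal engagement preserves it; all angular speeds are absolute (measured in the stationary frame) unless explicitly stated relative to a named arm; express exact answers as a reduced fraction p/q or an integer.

-153/104

topology: planetary set — G1 36T / G2 16T / G3 68T, arm = carrier (Willis)
ring teeth: 36 + 2·16 = 68
36(ω_sun−ω_arm) = −68(ω_ring−ω_arm),  ω_ring = 0, ω_sun = 1
36(1−ω_arm) = −68(0−ω_arm)  ⇒  104·ω_arm = 36  ⇒  ω_arm = 9/26
sun–planet mesh: 36·(1−9/26) = −16·(ω_p−ω_arm)  ⇒  ω_p−ω_arm = -153/104
exact speed ratio = -153/104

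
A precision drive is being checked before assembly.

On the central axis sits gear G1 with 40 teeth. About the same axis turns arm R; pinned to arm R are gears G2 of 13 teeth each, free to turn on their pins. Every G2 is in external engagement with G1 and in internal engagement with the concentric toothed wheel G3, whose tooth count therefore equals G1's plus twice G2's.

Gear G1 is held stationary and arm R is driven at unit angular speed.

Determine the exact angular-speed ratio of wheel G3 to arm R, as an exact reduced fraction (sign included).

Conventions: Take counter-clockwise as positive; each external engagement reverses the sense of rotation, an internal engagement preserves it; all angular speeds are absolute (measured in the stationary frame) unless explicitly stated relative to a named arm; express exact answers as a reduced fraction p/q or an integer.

53/33

class = planetary set [G3 = 40+2·13 = 66; Willis about the carrier]
ring teeth: 40 + 2·13 = 66
40(ω_sun−ω_arm) = −66(ω_ring−ω_arm),  ω_sun = 0, ω_arm = 1
ω_ring = 1 − (40/66)(0−1) = 53/33
ω_out/ω_in = 53/33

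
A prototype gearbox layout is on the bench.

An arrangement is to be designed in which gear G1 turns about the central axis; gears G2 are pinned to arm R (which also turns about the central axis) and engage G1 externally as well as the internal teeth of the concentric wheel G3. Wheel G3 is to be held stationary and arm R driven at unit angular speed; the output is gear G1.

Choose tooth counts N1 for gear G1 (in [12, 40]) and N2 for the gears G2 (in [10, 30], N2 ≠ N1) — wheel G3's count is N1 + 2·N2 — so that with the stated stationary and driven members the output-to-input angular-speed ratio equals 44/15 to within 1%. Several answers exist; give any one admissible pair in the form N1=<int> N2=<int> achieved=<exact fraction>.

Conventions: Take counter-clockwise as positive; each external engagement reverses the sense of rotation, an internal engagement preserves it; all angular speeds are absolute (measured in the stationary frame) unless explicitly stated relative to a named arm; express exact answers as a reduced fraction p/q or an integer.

N1=30 N2=14 achieved=44/15

class = planetary set [ratio 44/15 wanted; Willis about the carrier]
Willis with ω_ring = 0: ω_sun/ω_arm = (N1+N3)/N1; set equal to 44/15  ⇒  N3/N1 = 44/15 − 1 = 29/15
N3 = N1 + 2·N2  ⇒  N2/N1 = (N3/N1 − 1)/2 = (29/15 − 1)/2 = 7/15
smallest multiple with N1 ≥ 12 and N2 ≥ 10: k = 2  ⇒  N1 = 2·15 = 30, N2 = 2·7 = 14 (N1 ≤ 40, N2 ≤ 30, N2 ≠ N1 ✓), N3 = 30 + 2·14 = 58
check: (N1+N3)/N1 with N1 = 30, N3 = 58 gives 44/15; |achieved − target| = 0 ≤ 11/375 ✓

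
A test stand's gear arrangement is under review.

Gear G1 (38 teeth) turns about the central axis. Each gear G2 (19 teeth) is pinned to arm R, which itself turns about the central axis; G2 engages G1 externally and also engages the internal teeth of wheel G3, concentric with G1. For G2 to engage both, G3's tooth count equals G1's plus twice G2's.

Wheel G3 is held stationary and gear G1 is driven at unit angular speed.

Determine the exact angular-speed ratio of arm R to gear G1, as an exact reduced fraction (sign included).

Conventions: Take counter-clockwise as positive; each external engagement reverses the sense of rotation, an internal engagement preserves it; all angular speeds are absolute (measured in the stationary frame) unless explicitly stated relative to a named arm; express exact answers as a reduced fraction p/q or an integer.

1/3

recognized (axles ride arm R): planetary set, 38/19/76 teeth
ring teeth: 38 + 2·19 = 76
38(ω_sun−ω_arm) = −76(ω_ring−ω_arm),  ω_ring = 0, ω_sun = 1
38(1−ω_arm) = −76(0−ω_arm)  ⇒  114·ω_arm = 38  ⇒  ω_arm = 1/3
ω_out/ω_in = 1/3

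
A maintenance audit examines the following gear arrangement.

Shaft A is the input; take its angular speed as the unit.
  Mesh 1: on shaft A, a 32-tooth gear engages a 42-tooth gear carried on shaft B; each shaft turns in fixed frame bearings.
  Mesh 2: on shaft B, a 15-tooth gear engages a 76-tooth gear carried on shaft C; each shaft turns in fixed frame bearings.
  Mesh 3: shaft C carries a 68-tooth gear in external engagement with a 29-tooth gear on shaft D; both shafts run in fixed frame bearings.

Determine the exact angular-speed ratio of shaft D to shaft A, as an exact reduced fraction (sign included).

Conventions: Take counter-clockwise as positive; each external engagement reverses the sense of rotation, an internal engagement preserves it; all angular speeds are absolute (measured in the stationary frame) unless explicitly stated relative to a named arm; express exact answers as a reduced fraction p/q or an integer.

-1360/3857

class = fixed-axis compound train [3 meshes; 3 ratios multiply, 3 sense flips]
mesh 1 [32T→42T]: running ratio 16/21, sense −
mesh 2 [15T→76T]: running ratio 20/133, sense +
mesh 3 [68T→29T]: running ratio 1360/3857, sense −
ω_out/ω_in = -1360/3857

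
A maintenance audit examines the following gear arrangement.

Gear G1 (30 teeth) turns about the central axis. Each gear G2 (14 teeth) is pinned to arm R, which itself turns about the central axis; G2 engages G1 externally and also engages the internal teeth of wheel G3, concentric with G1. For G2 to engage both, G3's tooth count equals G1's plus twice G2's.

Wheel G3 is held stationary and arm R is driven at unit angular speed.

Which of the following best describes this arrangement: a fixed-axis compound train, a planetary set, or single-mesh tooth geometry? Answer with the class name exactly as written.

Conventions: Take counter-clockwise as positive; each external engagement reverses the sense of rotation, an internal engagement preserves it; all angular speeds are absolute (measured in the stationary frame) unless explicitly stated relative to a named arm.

planetary set (30T centre, 14T on arm, 58T internal) — Willis relation
classification: planetary set

planetary set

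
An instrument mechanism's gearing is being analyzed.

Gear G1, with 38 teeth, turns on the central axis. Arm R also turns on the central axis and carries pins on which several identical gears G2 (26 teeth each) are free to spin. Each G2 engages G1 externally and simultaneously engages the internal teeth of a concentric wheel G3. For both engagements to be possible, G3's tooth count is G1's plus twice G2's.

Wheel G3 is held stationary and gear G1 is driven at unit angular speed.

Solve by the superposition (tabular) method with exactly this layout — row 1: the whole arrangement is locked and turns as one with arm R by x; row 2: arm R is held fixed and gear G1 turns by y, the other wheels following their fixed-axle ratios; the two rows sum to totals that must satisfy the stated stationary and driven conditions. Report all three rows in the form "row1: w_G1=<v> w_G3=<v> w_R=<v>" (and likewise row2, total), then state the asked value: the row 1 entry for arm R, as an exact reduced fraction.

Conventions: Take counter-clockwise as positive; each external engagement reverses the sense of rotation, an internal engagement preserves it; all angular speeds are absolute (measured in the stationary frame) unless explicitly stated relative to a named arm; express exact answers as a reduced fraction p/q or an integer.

recognized (axles ride arm R): planetary set, 38/26/90 teeth
row 1 (train locked, turned with arm): all members turn x
superposition row 2 [arm held]: sun y, ring −(38/90)·y, arm 0
boundary: total ω_ring = x − (38/90)·y = 0 and total ω_sun = x + y = 1  ⇒  y = 45/64, x = 19/64
row 2 ring = −(38/90)·45/64 = -19/64
totals (row 1 + row 2): sun 19/64 + 45/64 = 1, ring 19/64 + (-19/64) = 0, arm 19/64 + 0 = 19/64
asked cell (row1, arm) = 19/64

row1: w_G1=19/64 w_G3=19/64 w_R=19/64
row2: w_G1=45/64 w_G3=-19/64 w_R=0
total: w_G1=1 w_G3=0 w_R=19/64
asked value: 19/64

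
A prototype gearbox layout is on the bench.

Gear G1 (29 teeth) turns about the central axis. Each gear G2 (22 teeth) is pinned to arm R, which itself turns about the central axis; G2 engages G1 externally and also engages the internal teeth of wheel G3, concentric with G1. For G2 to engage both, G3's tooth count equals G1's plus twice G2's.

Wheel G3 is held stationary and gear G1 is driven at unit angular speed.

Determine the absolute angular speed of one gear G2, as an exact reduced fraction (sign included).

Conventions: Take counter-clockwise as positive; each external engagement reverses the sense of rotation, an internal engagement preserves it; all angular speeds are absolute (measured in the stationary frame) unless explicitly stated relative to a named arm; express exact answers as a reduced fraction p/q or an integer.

-29/44

class = planetary set [G3 = 29+2·22 = 73; Willis about the carrier]
ring teeth: 29 + 2·22 = 73
29(ω_sun−ω_arm) = −73(ω_ring−ω_arm),  ω_ring = 0, ω_sun = 1
29(1−ω_arm) = −73(0−ω_arm)  ⇒  102·ω_arm = 29  ⇒  ω_arm = 29/102
sun–planet mesh: 29·(1−29/102) = −22·(ω_p−ω_arm)  ⇒  ω_p−ω_arm = -2117/2244
ω_p = 29/102 − 2117/2244 = -29/44
exact speed ratio = -29/44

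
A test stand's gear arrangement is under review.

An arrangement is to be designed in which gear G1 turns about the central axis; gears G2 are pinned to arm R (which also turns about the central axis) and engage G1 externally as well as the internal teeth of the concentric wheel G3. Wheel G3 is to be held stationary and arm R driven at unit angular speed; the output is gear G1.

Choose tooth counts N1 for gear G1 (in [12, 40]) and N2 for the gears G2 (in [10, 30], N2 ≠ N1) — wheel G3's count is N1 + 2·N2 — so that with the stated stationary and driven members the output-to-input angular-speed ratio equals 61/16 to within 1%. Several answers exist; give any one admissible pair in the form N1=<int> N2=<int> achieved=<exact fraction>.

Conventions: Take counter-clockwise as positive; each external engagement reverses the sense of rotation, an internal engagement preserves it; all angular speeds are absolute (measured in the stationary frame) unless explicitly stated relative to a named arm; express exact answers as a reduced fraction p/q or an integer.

N1=32 N2=29 achieved=61/16

topology: planetary set — design target 61/16, arm = carrier (Willis)
Willis with ω_ring = 0: ω_sun/ω_arm = (N1+N3)/N1; set equal to 61/16  ⇒  N3/N1 = 61/16 − 1 = 45/16
N3 = N1 + 2·N2  ⇒  N2/N1 = (N3/N1 − 1)/2 = (45/16 − 1)/2 = 29/32
smallest multiple with N1 ≥ 12 and N2 ≥ 10: k = 1  ⇒  N1 = 1·32 = 32, N2 = 1·29 = 29 (N1 ≤ 40, N2 ≤ 30, N2 ≠ N1 ✓), N3 = 32 + 2·29 = 90
check: (N1+N3)/N1 with N1 = 32, N3 = 90 gives 61/16; |achieved − target| = 0 ≤ 61/1600 ✓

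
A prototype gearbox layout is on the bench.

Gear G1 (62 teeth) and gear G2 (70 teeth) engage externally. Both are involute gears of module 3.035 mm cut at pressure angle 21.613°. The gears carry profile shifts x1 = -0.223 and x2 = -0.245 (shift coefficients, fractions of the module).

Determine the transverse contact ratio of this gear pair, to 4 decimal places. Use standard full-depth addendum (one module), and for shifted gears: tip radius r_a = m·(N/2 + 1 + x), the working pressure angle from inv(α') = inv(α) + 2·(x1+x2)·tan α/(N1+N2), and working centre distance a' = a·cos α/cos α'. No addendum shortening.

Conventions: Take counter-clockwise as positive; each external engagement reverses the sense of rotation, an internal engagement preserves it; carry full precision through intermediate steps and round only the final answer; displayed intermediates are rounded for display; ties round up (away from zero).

single-mesh involute tooth geometry (62T engaging 70T at module 3.035)
base radii: r_b1 = 87.470160, r_b2 = 98.756632
tip radii: r_a1 = 96.443195, r_a2 = 108.516425
inv(α') = inv(21.613°) + 2·(-0.223-0.245)·tan α/(62+70) = 0.01616313  ⇒  α' = 20.52903°
a' = a·cos α / cos α' = 200.3100·cos 21.613°/cos 20.52903° = 198.855169
action lengths: √(r_a1²−r_b1²) = 40.623404, √(r_a2²−r_b2²) = 44.977128
base pitch p_b = π·m·cos α = 8.864375
CR = (40.623404 + 44.977128 − 198.855169·sin 20.52903°)/8.864375 = 1.789817
contact ratio ≈ 1.7898

1.7898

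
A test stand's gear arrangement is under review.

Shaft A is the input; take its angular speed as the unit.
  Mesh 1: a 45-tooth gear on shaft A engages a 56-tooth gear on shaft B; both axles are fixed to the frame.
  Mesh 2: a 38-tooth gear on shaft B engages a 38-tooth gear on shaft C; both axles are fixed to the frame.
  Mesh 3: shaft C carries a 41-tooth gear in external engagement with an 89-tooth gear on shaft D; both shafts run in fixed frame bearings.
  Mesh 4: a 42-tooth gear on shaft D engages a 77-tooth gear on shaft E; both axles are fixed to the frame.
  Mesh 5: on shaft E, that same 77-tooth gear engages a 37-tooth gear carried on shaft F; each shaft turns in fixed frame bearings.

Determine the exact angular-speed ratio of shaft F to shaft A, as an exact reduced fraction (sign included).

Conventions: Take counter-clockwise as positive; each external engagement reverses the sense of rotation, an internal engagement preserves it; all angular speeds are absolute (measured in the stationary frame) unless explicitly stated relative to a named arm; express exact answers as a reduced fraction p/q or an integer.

class = fixed-axis compound train [5 meshes; 5 ratios multiply, 5 sense flips]
mesh 1 [45T→56T]: running ratio 45/56, sense −
mesh 2 [38T→38T]: running ratio 45/56, sense +
mesh 3 [41T→89T]: running ratio 1845/4984, sense −
mesh 4 [42T→77T]: running ratio 5535/27412, sense +
mesh 5 [77T→37T]: running ratio 5535/13172, sense −
ω_out/ω_in = -5535/13172

-5535/13172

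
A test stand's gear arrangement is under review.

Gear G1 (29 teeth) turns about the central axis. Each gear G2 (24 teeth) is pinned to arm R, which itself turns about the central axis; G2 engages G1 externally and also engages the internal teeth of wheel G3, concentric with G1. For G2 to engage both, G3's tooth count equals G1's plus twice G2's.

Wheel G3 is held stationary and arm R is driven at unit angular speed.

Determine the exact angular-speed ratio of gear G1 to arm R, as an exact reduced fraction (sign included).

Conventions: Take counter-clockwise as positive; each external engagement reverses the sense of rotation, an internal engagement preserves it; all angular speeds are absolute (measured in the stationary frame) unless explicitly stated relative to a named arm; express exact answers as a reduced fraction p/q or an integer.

planetary set (29T centre, 24T on arm, 77T internal) — Willis relation
ring teeth: 29 + 2·24 = 77
29(ω_sun−ω_arm) = −77(ω_ring−ω_arm),  ω_ring = 0, ω_arm = 1
ω_sun = 1 − (77/29)(0−1) = 106/29
ω_out/ω_in = 106/29

106/29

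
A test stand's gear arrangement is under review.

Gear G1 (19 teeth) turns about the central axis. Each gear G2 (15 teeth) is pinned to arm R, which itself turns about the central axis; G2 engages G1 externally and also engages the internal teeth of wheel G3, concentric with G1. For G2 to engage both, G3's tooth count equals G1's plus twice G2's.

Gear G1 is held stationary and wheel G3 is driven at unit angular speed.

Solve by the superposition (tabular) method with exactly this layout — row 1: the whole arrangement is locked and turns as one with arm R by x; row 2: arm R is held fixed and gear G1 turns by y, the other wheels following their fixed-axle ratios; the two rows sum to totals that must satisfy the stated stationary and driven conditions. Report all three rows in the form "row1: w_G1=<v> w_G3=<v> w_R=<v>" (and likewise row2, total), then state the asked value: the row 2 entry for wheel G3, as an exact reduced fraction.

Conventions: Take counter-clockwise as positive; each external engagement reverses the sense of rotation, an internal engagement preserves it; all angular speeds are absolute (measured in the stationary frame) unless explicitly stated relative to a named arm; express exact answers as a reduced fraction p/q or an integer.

planetary set (19T centre, 15T on arm, 49T internal) — Willis relation
row 1 (train locked, turned with arm): all members turn x
row 2: sun turns y, ring = −(19/49)·y, arm 0
boundary: total ω_sun = x + y = 0 and total ω_ring = x − (19/49)·y = 1  ⇒  y = -49/68, x = 49/68
row 2 ring = −(19/49)·(-49/68) = 19/68
totals (row 1 + row 2): sun 49/68 + (-49/68) = 0, ring 49/68 + 19/68 = 1, arm 49/68 + 0 = 49/68
asked cell (row2, ring) = 19/68

row1: w_G1=49/68 w_G3=49/68 w_R=49/68
row2: w_G1=-49/68 w_G3=19/68 w_R=0
total: w_G1=0 w_G3=1 w_R=49/68
asked value: 19/68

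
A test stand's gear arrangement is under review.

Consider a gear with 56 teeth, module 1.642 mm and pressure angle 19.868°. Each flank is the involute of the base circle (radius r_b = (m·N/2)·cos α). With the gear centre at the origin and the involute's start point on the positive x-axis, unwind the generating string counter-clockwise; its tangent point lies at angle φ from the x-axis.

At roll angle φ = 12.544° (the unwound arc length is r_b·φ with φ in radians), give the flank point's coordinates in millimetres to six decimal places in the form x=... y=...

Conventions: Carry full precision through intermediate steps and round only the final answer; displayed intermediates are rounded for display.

single-mesh involute tooth geometry (56T wheel at module 1.642)
pitch radius r_p = m·N/2 = 1.642·56/2 = 45.976000
base radius r_b = r_p·cos α = 45.976000·cos 19.868° = 43.239420
roll angle φ = 12.544° = 0.21893410 rad
x = r_b·(cos φ + φ·sin φ) = 44.263315
y = r_b·(sin φ − φ·cos φ) = 0.150527

x=44.263315 y=0.150527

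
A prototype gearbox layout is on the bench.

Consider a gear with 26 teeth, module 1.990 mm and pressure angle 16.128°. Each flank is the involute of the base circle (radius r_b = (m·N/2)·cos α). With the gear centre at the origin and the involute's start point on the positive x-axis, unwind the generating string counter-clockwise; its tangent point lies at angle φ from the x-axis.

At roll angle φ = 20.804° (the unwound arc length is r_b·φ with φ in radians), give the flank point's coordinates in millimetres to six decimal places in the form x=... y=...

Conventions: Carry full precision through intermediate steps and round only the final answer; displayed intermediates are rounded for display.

x=26.436484 y=0.391357

class = single-mesh tooth geometry [base-circle involute, m = 1.990, 26T]
pitch radius r_p = m·N/2 = 1.990·26/2 = 25.870000
base radius r_b = r_p·cos α = 25.870000·cos 16.128° = 24.851848
roll angle φ = 20.804° = 0.36309830 rad
x = r_b·(cos φ + φ·sin φ) = 26.436484
y = r_b·(sin φ − φ·cos φ) = 0.391357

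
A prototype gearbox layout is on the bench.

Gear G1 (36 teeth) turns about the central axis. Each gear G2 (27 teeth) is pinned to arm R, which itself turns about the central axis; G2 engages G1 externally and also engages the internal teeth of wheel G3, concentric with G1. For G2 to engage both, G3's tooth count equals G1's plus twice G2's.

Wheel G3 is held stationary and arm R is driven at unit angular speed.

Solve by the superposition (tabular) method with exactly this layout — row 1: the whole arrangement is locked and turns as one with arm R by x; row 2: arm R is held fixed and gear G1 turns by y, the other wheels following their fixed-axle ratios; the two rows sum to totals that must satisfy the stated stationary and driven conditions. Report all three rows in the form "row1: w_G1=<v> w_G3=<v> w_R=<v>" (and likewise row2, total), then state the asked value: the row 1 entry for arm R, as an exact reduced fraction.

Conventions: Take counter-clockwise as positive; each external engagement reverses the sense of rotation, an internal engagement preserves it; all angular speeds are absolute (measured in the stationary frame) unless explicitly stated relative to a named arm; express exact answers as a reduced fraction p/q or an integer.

row1: w_G1=1 w_G3=1 w_R=1
row2: w_G1=5/2 w_G3=-1 w_R=0
total: w_G1=7/2 w_G3=0 w_R=1
asked value: 1

planetary set (36T centre, 27T on arm, 90T internal) — Willis relation
row 1 (train locked, turned with arm): all members turn x
row 2: sun turns y, ring = −(36/90)·y, arm 0
boundary: total ω_ring = x − (36/90)·y = 0 and total ω_arm = x = 1  ⇒  y = 5/2, x = 1
row 2 ring = −(36/90)·5/2 = -1
totals (row 1 + row 2): sun 1 + 5/2 = 7/2, ring 1 + (-1) = 0, arm 1 + 0 = 1
asked cell (row1, arm) = 1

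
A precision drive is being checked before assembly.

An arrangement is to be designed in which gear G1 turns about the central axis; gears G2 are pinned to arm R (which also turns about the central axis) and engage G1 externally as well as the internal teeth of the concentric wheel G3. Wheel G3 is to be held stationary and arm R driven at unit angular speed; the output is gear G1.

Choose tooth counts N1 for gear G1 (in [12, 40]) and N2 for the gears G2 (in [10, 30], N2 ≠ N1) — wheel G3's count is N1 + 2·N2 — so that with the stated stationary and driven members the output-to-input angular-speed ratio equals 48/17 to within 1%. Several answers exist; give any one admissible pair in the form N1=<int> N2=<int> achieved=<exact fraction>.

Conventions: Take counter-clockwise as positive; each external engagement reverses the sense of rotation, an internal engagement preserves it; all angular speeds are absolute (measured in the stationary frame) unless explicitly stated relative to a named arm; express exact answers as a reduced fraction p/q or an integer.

planetary set to be sized for 48/17 (Willis relation)
Willis with ω_ring = 0: ω_sun/ω_arm = (N1+N3)/N1; set equal to 48/17  ⇒  N3/N1 = 48/17 − 1 = 31/17
N3 = N1 + 2·N2  ⇒  N2/N1 = (N3/N1 − 1)/2 = (31/17 − 1)/2 = 7/17
smallest multiple with N1 ≥ 12 and N2 ≥ 10: k = 2  ⇒  N1 = 2·17 = 34, N2 = 2·7 = 14 (N1 ≤ 40, N2 ≤ 30, N2 ≠ N1 ✓), N3 = 34 + 2·14 = 62
check: (N1+N3)/N1 with N1 = 34, N3 = 62 gives 48/17; |achieved − target| = 0 ≤ 12/425 ✓

N1=34 N2=14 achieved=48/17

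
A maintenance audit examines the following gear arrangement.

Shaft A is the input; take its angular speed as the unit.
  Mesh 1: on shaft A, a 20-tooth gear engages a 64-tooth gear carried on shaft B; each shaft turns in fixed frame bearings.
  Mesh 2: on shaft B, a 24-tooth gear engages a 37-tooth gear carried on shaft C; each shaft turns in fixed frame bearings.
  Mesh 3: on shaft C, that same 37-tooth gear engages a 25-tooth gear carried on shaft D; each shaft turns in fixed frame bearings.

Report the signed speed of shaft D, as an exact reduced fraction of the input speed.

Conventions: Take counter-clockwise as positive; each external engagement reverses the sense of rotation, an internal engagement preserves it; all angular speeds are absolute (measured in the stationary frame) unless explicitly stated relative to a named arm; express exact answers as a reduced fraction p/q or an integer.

3-mesh fixed-axis compound train (all bearings frame-fixed)
mesh 1 [20T→64T]: |ω|/ω_in = 1×20/64 = 5/16, sense flips to −
mesh 2 [24T→37T]: |ω|/ω_in = (5/16)×24/37 = 15/74, sense flips to +
mesh 3 [37T→25T]: |ω|/ω_in = (15/74)×37/25 = 3/10, sense flips to −
signed output speed (× input speed) = -3/10

-3/10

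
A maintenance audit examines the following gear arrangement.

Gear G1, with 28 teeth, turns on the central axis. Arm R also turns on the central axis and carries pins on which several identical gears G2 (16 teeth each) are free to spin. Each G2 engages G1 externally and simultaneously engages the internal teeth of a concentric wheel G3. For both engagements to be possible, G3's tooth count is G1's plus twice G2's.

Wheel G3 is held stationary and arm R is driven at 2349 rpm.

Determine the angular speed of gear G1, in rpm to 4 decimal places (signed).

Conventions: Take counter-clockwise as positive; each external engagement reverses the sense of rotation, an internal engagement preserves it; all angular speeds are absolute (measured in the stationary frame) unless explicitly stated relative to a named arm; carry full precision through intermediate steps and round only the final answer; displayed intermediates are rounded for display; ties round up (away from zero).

+7382.5714 rpm

class = planetary set [G3 = 28+2·16 = 60; Willis about the carrier]
normalise by the input: solve with ω_arm = 1, then scale by 2349 rpm
ring teeth: 28 + 2·16 = 60
28(ω_sun−ω_arm) = −60(ω_ring−ω_arm),  ω_ring = 0, ω_arm = 1
ω_sun = 1 − (60/28)(0−1) = 22/7
scale: ω_sun = 22/7 × 2349 rpm = +7382.5714 rpm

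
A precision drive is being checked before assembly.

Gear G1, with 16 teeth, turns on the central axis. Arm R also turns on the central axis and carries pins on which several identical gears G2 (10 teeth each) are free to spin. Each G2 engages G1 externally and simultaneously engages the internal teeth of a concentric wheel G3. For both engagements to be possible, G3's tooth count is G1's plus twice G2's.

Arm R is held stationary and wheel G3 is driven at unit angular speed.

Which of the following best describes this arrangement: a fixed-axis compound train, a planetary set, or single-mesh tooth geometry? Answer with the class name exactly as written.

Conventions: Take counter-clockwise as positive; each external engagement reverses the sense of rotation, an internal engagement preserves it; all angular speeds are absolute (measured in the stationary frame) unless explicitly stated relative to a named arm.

planetary set

topology: planetary set — G1 16T / G2 10T / G3 36T, arm = carrier (Willis)
classification: planetary set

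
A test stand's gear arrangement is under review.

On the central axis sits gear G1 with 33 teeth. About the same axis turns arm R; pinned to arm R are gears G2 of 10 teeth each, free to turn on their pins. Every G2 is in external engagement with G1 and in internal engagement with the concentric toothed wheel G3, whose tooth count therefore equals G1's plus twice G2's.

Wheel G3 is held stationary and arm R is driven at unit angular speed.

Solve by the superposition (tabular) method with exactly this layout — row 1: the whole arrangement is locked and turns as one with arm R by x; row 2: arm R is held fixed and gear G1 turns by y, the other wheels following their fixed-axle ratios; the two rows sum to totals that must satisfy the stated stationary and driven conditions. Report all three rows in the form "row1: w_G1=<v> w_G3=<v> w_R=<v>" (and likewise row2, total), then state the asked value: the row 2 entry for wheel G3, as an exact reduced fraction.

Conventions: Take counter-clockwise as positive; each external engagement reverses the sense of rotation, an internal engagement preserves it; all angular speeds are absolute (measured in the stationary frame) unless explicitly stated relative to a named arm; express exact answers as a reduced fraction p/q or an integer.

row1: w_G1=1 w_G3=1 w_R=1
row2: w_G1=53/33 w_G3=-1 w_R=0
total: w_G1=86/33 w_G3=0 w_R=1
asked value: -1

class = planetary set [G3 = 33+2·10 = 53; Willis about the carrier]
row 1: whole set turns with the arm by x
row 2: sun turns y, ring = −(33/53)·y, arm 0
boundary: total ω_ring = x − (33/53)·y = 0 and total ω_arm = x = 1  ⇒  y = 53/33, x = 1
row 2 ring = −(33/53)·53/33 = -1
totals (row 1 + row 2): sun 1 + 53/33 = 86/33, ring 1 + (-1) = 0, arm 1 + 0 = 1
asked cell (row2, ring) = -1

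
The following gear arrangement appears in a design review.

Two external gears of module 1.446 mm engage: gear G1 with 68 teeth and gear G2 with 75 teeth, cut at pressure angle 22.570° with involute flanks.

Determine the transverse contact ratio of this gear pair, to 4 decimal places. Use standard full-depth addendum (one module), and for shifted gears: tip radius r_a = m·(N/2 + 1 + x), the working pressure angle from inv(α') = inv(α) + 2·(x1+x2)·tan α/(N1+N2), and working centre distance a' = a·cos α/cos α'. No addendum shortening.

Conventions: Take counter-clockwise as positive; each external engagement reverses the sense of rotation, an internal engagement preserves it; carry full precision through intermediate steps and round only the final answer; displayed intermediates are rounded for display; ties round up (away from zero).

recognized (one external pair, fixed centres): single-mesh tooth geometry, m = 1.446, N1 = 68, N2 = 75
base radii: r_b1 = 45.398594, r_b2 = 50.071978
tip radii: r_a1 = 50.610000, r_a2 = 55.671000
no profile shift: α' = α, a' = a
action lengths: √(r_a1²−r_b1²) = 22.368277, √(r_a2²−r_b2²) = 24.332227
base pitch p_b = π·m·cos α = 4.194820
CR = (22.368277 + 24.332227 − 103.389000·sin 22.57000°)/4.194820 = 1.673153
contact ratio ≈ 1.6732

1.6732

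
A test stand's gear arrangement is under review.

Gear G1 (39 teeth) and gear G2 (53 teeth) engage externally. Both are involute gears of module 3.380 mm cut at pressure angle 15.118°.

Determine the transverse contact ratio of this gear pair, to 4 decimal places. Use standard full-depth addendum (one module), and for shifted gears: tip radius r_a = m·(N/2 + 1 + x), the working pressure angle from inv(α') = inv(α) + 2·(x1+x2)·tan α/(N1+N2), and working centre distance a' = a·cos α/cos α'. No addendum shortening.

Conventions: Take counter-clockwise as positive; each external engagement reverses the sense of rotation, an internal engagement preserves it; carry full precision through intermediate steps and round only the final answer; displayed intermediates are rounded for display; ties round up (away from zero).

class = single-mesh tooth geometry [involute pair 39T × 53T, m = 3.380]
base radii: r_b1 = 63.628904, r_b2 = 86.470049
tip radii: r_a1 = 69.290000, r_a2 = 92.950000
no profile shift: α' = α, a' = a
action lengths: √(r_a1²−r_b1²) = 27.431126, √(r_a2²−r_b2²) = 34.097407
base pitch p_b = π·m·cos α = 10.251082
CR = (27.431126 + 34.097407 − 155.480000·sin 15.11800°)/10.251082 = 2.046431
contact ratio ≈ 2.0464

2.0464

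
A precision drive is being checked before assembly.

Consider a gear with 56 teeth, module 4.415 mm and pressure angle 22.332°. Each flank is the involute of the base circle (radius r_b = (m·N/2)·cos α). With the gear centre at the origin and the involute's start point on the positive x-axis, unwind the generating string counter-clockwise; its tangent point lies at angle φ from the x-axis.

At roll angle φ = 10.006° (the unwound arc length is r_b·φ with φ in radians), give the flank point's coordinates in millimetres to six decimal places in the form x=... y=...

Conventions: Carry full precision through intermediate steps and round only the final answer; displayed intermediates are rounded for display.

topology: single-mesh involute geometry — m = 4.415, N = 56
pitch radius r_p = m·N/2 = 4.415·56/2 = 123.620000
base radius r_b = r_p·cos α = 123.620000·cos 22.332° = 114.348209
roll angle φ = 10.006° = 0.17463764 rad
x = r_b·(cos φ + φ·sin φ) = 116.078650
y = r_b·(sin φ − φ·cos φ) = 0.202394

x=116.078650 y=0.202394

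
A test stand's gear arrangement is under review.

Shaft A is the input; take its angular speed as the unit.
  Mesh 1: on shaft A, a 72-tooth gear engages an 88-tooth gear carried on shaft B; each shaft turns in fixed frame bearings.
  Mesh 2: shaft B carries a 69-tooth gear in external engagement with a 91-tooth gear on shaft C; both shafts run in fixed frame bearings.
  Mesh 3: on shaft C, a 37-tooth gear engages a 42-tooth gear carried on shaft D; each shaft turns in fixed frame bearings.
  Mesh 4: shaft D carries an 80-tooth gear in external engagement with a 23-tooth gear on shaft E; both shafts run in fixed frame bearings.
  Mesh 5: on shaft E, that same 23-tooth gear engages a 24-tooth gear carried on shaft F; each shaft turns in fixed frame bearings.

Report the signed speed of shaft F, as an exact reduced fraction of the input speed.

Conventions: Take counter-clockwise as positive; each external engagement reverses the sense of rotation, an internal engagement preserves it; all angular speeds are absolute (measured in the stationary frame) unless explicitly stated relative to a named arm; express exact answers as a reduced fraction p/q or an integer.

-12765/7007

5-mesh fixed-axis compound train (all bearings frame-fixed)
mesh 1 [72T→88T]: |ω|/ω_in = 1×72/88 = 9/11, sense flips to −
mesh 2 [69T→91T]: |ω|/ω_in = (9/11)×69/91 = 621/1001, sense flips to +
mesh 3 [37T→42T]: |ω|/ω_in = (621/1001)×37/42 = 7659/14014, sense flips to −
mesh 4 [80T→23T]: |ω|/ω_in = (7659/14014)×80/23 = 13320/7007, sense flips to +
mesh 5 [23T→24T]: |ω|/ω_in = (13320/7007)×23/24 = 12765/7007, sense flips to −
signed output speed (× input speed) = -12765/7007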